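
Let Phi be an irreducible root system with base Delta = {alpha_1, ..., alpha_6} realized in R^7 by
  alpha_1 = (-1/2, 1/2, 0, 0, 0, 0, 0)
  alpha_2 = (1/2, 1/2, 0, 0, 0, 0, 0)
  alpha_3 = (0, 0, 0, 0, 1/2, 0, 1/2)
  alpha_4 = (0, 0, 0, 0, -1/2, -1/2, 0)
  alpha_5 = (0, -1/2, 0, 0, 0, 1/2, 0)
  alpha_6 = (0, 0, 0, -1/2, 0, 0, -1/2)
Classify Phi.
Compute the Cartan integers a_ij = 2(alpha_i, alpha_j)/(alpha_j, alpha_j); the resulting 6x6 Cartan matrix is
[[2, 0, 0, 0, -1, 0], [0, 2, 0, 0, -1, 0], [0, 0, 2, -1, 0, -1], [0, 0, -1, 2, -1, 0], [-1, -1, 0, -1, 2, 0], [0, 0, -1, 0, 0, 2]].
All simple roots have the same length, so the diagram is simply laced. The associated Dynkin diagram is a chain of 4 nodes with a fork of two nodes at one end (D_6), so the type is D_6 (the algebra so(12)).

D_6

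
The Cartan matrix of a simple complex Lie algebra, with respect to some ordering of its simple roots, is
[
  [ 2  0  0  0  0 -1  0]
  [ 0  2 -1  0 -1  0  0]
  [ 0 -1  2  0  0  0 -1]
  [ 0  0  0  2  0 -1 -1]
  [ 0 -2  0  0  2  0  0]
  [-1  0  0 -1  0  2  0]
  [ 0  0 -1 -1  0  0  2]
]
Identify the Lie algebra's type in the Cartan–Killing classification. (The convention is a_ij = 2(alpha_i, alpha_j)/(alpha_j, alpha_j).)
The matrix has rank 7 with 2's on the diagonal. Reading the off-diagonal entries as Dynkin edges (a single edge where a_ij = a_ji = -1; a double or triple edge where a_ij * a_ji = 2 or 3), the diagram is a chain of 7 nodes with a double edge at one end; the terminal node there is the unique long simple root (C_7). One simple-root ordering that puts it in standard form is (alpha_1, alpha_6, alpha_4, alpha_7, alpha_3, alpha_2, alpha_5). So the algebra is type C_7, i.e. sp(14).

C_7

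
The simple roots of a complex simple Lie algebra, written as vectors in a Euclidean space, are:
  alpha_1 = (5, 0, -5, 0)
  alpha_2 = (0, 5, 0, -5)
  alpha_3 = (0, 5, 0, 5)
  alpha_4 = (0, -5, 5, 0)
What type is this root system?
D4

Compute the Cartan integers a_ij = 2(alpha_i, alpha_j)/(alpha_j, alpha_j); the resulting 4x4 Cartan matrix is
[[2, 0, 0, -1], [0, 2, 0, -1], [0, 0, 2, -1], [-1, -1, -1, 2]].
All simple roots have the same length, so the diagram is simply laced. The associated Dynkin diagram is a chain of 2 nodes with a fork of two nodes at one end (D_4), so the type is D_4 (the algebra so(8)).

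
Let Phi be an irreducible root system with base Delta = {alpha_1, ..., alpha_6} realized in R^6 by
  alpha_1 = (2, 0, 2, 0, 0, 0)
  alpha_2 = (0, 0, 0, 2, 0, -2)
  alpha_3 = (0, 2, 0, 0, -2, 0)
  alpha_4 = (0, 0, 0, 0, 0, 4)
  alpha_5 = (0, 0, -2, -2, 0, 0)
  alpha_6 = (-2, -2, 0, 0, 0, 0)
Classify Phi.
type C_6

Compute the Cartan integers a_ij = 2(alpha_i, alpha_j)/(alpha_j, alpha_j); the resulting 6x6 Cartan matrix is
[[2, 0, 0, 0, -1, -1], [0, 2, 0, -1, -1, 0], [0, 0, 2, 0, 0, -1], [0, -2, 0, 2, 0, 0], [-1, -1, 0, 0, 2, 0], [-1, 0, -1, 0, 0, 2]].
The roots have two lengths (squared-length ratio 2:1); the short ones are alpha_{1,2,3,5,6}. The associated Dynkin diagram is a chain of 6 nodes with a double edge at one end; the terminal node there is the unique long simple root (C_6), so the type is C_6 (the algebra sp(12)).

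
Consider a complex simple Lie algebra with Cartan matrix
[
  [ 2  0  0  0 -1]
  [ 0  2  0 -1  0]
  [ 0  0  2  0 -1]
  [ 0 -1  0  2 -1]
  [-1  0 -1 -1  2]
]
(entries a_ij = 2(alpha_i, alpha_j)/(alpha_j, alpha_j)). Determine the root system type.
The matrix has rank 5 with 2's on the diagonal. Reading the off-diagonal entries as Dynkin edges (a single edge where a_ij = a_ji = -1; a double or triple edge where a_ij * a_ji = 2 or 3), the diagram is a chain of 3 nodes with a fork of two nodes at one end (D_5). One simple-root ordering that puts it in standard form is (alpha_2, alpha_4, alpha_5, alpha_3, alpha_1). So the algebra is type D_5, i.e. so(10).

D_5 (so(10))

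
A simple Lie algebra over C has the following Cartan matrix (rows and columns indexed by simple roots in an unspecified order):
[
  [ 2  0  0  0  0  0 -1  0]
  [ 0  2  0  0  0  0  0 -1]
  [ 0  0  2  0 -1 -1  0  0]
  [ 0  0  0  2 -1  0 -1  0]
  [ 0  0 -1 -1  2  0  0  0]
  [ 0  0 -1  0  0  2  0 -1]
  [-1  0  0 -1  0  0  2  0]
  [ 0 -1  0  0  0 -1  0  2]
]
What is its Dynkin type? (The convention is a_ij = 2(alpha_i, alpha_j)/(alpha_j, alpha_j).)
The matrix has rank 8 with 2's on the diagonal. Reading the off-diagonal entries as Dynkin edges (a single edge where a_ij = a_ji = -1; a double or triple edge where a_ij * a_ji = 2 or 3), the diagram is a chain of 8 nodes with single edges (A_8). One simple-root ordering that puts it in standard form is (alpha_1, alpha_7, alpha_4, alpha_5, alpha_3, alpha_6, alpha_8, alpha_2). So the algebra is type A_8, i.e. sl(9).

type A_8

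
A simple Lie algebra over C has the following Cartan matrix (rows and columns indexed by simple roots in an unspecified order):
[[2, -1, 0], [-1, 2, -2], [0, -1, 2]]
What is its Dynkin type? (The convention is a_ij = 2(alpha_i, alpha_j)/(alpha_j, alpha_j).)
The matrix has rank 3 with 2's on the diagonal. Reading the off-diagonal entries as Dynkin edges (a single edge where a_ij = a_ji = -1; a double or triple edge where a_ij * a_ji = 2 or 3), the diagram is a chain of 3 nodes with a double edge at one end; the terminal node there is the unique short simple root (B_3). One simple-root ordering that puts it in standard form is (alpha_1, alpha_2, alpha_3). So the algebra is type B_3, i.e. so(7).

B3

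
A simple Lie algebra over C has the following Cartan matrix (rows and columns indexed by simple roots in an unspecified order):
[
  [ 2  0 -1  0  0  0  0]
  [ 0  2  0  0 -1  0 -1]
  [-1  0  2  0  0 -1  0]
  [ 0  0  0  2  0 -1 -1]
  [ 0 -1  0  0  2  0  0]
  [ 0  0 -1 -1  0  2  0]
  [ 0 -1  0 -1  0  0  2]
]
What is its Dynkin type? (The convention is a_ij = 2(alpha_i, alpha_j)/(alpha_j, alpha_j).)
The matrix has rank 7 with 2's on the diagonal. Reading the off-diagonal entries as Dynkin edges (a single edge where a_ij = a_ji = -1; a double or triple edge where a_ij * a_ji = 2 or 3), the diagram is a chain of 7 nodes with single edges (A_7). One simple-root ordering that puts it in standard form is (alpha_1, alpha_3, alpha_6, alpha_4, alpha_7, alpha_2, alpha_5). So the algebra is type A_7, i.e. sl(8).

A_7 (sl(8))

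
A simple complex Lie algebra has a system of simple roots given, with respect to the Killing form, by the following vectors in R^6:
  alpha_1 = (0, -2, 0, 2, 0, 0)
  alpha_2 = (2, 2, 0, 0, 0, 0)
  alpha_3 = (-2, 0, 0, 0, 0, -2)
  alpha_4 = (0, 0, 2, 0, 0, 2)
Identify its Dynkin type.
Compute the Cartan integers a_ij = 2(alpha_i, alpha_j)/(alpha_j, alpha_j); the resulting 4x4 Cartan matrix is
[[2, -1, 0, 0], [-1, 2, -1, 0], [0, -1, 2, -1], [0, 0, -1, 2]].
All simple roots have the same length, so the diagram is simply laced. The associated Dynkin diagram is a chain of 4 nodes with single edges (A_4), so the type is A_4 (the algebra sl(5)).

A4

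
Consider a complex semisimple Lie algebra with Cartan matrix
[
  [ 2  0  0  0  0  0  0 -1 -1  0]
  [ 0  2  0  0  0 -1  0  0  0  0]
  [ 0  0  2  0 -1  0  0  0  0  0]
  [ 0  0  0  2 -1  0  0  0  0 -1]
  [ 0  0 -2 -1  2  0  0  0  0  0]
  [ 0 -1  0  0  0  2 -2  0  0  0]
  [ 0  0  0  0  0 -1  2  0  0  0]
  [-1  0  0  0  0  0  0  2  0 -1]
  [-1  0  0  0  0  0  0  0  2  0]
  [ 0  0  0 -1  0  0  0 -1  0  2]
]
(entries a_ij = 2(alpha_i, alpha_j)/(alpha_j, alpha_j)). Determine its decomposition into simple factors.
B_3 + B_7

The diagram associated to this matrix has two connected components: the simple roots {alpha_2, alpha_6, alpha_7} form a chain of 3 nodes with a double edge at one end; the terminal node there is the unique short simple root (B_3), and {alpha_1, alpha_3, alpha_4, alpha_5, alpha_8, alpha_9, alpha_10} form a chain of 7 nodes with a double edge at one end; the terminal node there is the unique short simple root (B_7). A semisimple Lie algebra decomposes uniquely as the direct sum of simple ideals, one per connected component of its Dynkin diagram, so g ≅ B_3 ⊕ B_7 (dimension 21 + 105 = 126).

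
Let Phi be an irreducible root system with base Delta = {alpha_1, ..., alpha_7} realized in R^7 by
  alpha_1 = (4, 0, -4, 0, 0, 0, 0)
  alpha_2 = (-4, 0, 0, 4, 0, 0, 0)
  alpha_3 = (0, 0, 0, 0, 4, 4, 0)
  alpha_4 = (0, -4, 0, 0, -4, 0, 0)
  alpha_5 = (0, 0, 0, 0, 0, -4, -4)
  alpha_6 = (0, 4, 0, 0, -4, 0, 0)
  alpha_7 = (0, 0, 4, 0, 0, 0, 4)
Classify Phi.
D7

Compute the Cartan integers a_ij = 2(alpha_i, alpha_j)/(alpha_j, alpha_j); the resulting 7x7 Cartan matrix is
[[2, -1, 0, 0, 0, 0, -1], [-1, 2, 0, 0, 0, 0, 0], [0, 0, 2, -1, -1, -1, 0], [0, 0, -1, 2, 0, 0, 0], [0, 0, -1, 0, 2, 0, -1], [0, 0, -1, 0, 0, 2, 0], [-1, 0, 0, 0, -1, 0, 2]].
All simple roots have the same length, so the diagram is simply laced. The associated Dynkin diagram is a chain of 5 nodes with a fork of two nodes at one end (D_7), so the type is D_7 (the algebra so(14)).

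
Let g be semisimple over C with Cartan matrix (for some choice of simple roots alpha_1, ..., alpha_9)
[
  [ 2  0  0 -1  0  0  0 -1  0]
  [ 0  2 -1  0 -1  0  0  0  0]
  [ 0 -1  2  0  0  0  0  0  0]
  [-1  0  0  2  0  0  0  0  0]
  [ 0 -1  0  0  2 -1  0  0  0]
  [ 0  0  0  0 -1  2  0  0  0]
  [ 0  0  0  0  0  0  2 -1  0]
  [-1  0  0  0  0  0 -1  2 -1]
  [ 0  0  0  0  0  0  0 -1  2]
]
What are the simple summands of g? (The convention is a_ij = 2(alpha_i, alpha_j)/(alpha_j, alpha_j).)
The diagram associated to this matrix has two connected components: the simple roots {alpha_2, alpha_3, alpha_5, alpha_6} form a chain of 4 nodes with single edges (A_4), and {alpha_1, alpha_4, alpha_7, alpha_8, alpha_9} form a chain of 3 nodes with a fork of two nodes at one end (D_5). A semisimple Lie algebra decomposes uniquely as the direct sum of simple ideals, one per connected component of its Dynkin diagram, so g ≅ A_4 ⊕ D_5 (dimension 24 + 45 = 69).

A4 + D5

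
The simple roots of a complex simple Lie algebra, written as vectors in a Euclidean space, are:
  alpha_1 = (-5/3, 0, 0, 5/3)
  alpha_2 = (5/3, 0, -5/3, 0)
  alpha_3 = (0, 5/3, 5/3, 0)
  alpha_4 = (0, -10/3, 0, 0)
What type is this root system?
C_4

Compute the Cartan integers a_ij = 2(alpha_i, alpha_j)/(alpha_j, alpha_j); the resulting 4x4 Cartan matrix is
[[2, -1, 0, 0], [-1, 2, -1, 0], [0, -1, 2, -1], [0, 0, -2, 2]].
The roots have two lengths (squared-length ratio 2:1); the short ones are alpha_{1,2,3}. The associated Dynkin diagram is a chain of 4 nodes with a double edge at one end; the terminal node there is the unique long simple root (C_4), so the type is C_4 (the algebra sp(8)).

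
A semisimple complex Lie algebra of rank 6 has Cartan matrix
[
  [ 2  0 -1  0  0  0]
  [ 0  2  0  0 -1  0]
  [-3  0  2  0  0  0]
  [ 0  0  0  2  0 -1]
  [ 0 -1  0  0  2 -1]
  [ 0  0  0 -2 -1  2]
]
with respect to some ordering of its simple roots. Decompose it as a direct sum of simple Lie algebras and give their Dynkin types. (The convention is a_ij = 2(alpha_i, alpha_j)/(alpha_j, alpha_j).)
B_4 + G_2

The diagram associated to this matrix has two connected components: the simple roots {alpha_2, alpha_4, alpha_5, alpha_6} form a chain of 4 nodes with a double edge at one end; the terminal node there is the unique short simple root (B_4), and {alpha_1, alpha_3} form two nodes joined by a triple edge (G_2). A semisimple Lie algebra decomposes uniquely as the direct sum of simple ideals, one per connected component of its Dynkin diagram, so g ≅ B_4 ⊕ G_2 (dimension 36 + 14 = 50).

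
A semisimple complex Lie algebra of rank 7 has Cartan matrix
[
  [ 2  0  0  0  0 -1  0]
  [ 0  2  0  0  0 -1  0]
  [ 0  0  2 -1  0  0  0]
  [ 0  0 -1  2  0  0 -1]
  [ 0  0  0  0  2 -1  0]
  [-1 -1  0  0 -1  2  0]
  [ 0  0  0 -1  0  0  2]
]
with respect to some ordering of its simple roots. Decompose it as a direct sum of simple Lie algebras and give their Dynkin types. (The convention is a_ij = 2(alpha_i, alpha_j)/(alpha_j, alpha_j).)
type A_3 + type D_4

The diagram associated to this matrix has two connected components: the simple roots {alpha_3, alpha_4, alpha_7} form a chain of 3 nodes with single edges (A_3), and {alpha_1, alpha_2, alpha_5, alpha_6} form a chain of 2 nodes with a fork of two nodes at one end (D_4). A semisimple Lie algebra decomposes uniquely as the direct sum of simple ideals, one per connected component of its Dynkin diagram, so g ≅ A_3 ⊕ D_4 (dimension 15 + 28 = 43).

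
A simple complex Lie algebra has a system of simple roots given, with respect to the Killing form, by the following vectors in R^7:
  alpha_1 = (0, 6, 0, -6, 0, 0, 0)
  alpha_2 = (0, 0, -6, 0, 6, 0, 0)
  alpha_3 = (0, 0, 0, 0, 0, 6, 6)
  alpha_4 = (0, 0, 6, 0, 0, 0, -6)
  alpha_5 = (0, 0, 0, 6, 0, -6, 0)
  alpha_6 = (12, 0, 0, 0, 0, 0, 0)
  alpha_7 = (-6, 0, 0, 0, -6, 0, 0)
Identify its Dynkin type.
C7

Compute the Cartan integers a_ij = 2(alpha_i, alpha_j)/(alpha_j, alpha_j); the resulting 7x7 Cartan matrix is
[[2, 0, 0, 0, -1, 0, 0], [0, 2, 0, -1, 0, 0, -1], [0, 0, 2, -1, -1, 0, 0], [0, -1, -1, 2, 0, 0, 0], [-1, 0, -1, 0, 2, 0, 0], [0, 0, 0, 0, 0, 2, -2], [0, -1, 0, 0, 0, -1, 2]].
The roots have two lengths (squared-length ratio 2:1); the short ones are alpha_{1,2,3,4,5,7}. The associated Dynkin diagram is a chain of 7 nodes with a double edge at one end; the terminal node there is the unique long simple root (C_7), so the type is C_7 (the algebra sp(14)).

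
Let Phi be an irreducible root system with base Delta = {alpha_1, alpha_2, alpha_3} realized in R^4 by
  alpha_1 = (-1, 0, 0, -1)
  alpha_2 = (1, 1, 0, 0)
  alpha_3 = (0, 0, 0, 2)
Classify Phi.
C_3

Compute the Cartan integers a_ij = 2(alpha_i, alpha_j)/(alpha_j, alpha_j); the resulting 3x3 Cartan matrix is
[[2, -1, -1], [-1, 2, 0], [-2, 0, 2]].
The roots have two lengths (squared-length ratio 2:1); the short ones are alpha_{1,2}. The associated Dynkin diagram is a chain of 3 nodes with a double edge at one end; the terminal node there is the unique long simple root (C_3), so the type is C_3 (the algebra sp(6)).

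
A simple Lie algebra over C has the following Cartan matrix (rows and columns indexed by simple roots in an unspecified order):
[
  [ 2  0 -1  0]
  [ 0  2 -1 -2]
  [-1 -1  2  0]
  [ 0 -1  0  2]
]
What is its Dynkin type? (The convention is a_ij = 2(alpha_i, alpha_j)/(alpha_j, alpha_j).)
B4

The matrix has rank 4 with 2's on the diagonal. Reading the off-diagonal entries as Dynkin edges (a single edge where a_ij = a_ji = -1; a double or triple edge where a_ij * a_ji = 2 or 3), the diagram is a chain of 4 nodes with a double edge at one end; the terminal node there is the unique short simple root (B_4). One simple-root ordering that puts it in standard form is (alpha_1, alpha_3, alpha_2, alpha_4). So the algebra is type B_4, i.e. so(9).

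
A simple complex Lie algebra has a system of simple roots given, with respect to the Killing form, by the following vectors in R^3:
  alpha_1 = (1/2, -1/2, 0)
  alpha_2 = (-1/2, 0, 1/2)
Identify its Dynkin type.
Compute the Cartan integers a_ij = 2(alpha_i, alpha_j)/(alpha_j, alpha_j); the resulting 2x2 Cartan matrix is
[[2, -1], [-1, 2]].
All simple roots have the same length, so the diagram is simply laced. The associated Dynkin diagram is a chain of 2 nodes with single edges (A_2), so the type is A_2 (the algebra sl(3)).

type A_2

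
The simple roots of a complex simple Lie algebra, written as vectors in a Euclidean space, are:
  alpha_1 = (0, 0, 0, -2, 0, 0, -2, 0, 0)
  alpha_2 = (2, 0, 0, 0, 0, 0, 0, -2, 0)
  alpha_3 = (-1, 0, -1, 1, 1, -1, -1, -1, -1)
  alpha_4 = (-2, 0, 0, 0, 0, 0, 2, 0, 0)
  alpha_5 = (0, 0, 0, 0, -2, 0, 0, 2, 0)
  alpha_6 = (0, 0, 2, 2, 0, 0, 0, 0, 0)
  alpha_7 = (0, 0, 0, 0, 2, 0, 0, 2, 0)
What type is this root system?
type E_7

Compute the Cartan integers a_ij = 2(alpha_i, alpha_j)/(alpha_j, alpha_j); the resulting 7x7 Cartan matrix is
[[2, 0, 0, -1, 0, -1, 0], [0, 2, 0, -1, -1, 0, -1], [0, 0, 2, 0, -1, 0, 0], [-1, -1, 0, 2, 0, 0, 0], [0, -1, -1, 0, 2, 0, 0], [-1, 0, 0, 0, 0, 2, 0], [0, -1, 0, 0, 0, 0, 2]].
All simple roots have the same length, so the diagram is simply laced. The associated Dynkin diagram is a chain of 6 nodes with one extra node attached to the third node from one end (E_7), so the type is E_7.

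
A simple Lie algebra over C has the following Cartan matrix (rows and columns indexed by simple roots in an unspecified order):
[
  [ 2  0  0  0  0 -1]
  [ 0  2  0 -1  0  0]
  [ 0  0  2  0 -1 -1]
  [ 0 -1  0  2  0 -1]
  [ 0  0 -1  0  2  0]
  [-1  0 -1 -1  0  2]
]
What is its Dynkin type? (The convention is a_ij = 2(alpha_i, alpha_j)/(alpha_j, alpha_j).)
The matrix has rank 6 with 2's on the diagonal. Reading the off-diagonal entries as Dynkin edges (a single edge where a_ij = a_ji = -1; a double or triple edge where a_ij * a_ji = 2 or 3), the diagram is a chain of 5 nodes with one extra node attached to the third node from one end (E_6). One simple-root ordering that puts it in standard form is (alpha_5, alpha_1, alpha_3, alpha_6, alpha_4, alpha_2). So the algebra is type E_6.

E_6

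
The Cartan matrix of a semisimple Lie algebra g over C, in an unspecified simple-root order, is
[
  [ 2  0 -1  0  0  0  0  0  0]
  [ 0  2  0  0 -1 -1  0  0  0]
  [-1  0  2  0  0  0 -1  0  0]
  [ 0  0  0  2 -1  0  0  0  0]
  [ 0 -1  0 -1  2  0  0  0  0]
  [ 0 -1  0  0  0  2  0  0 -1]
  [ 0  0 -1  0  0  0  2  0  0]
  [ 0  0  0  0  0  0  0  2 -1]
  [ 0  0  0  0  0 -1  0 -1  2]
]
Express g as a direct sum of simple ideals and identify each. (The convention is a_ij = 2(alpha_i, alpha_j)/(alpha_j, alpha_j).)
The diagram associated to this matrix has two connected components: the simple roots {alpha_1, alpha_3, alpha_7} form a chain of 3 nodes with single edges (A_3), and {alpha_2, alpha_4, alpha_5, alpha_6, alpha_8, alpha_9} form a chain of 6 nodes with single edges (A_6). A semisimple Lie algebra decomposes uniquely as the direct sum of simple ideals, one per connected component of its Dynkin diagram, so g ≅ A_3 ⊕ A_6 (dimension 15 + 48 = 63).

A_3 + A_6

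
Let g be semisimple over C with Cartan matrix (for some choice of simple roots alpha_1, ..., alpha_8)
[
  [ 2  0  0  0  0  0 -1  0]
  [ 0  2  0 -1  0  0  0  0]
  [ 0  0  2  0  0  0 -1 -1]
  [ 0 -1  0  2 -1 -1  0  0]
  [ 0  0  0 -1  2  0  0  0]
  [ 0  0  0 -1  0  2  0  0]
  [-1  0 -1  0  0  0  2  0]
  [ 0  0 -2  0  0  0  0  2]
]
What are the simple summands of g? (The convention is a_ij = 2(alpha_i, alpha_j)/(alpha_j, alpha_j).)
C4 ⊕ D4

The diagram associated to this matrix has two connected components: the simple roots {alpha_1, alpha_3, alpha_7, alpha_8} form a chain of 4 nodes with a double edge at one end; the terminal node there is the unique long simple root (C_4), and {alpha_2, alpha_4, alpha_5, alpha_6} form a chain of 2 nodes with a fork of two nodes at one end (D_4). A semisimple Lie algebra decomposes uniquely as the direct sum of simple ideals, one per connected component of its Dynkin diagram, so g ≅ C_4 ⊕ D_4 (dimension 36 + 28 = 64).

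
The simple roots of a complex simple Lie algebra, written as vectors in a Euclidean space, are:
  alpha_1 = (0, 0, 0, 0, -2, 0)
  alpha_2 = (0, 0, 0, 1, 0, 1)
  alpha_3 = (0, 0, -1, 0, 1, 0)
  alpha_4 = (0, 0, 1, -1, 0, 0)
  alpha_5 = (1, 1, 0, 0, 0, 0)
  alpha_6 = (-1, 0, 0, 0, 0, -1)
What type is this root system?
Compute the Cartan integers a_ij = 2(alpha_i, alpha_j)/(alpha_j, alpha_j); the resulting 6x6 Cartan matrix is
[[2, 0, -2, 0, 0, 0], [0, 2, 0, -1, 0, -1], [-1, 0, 2, -1, 0, 0], [0, -1, -1, 2, 0, 0], [0, 0, 0, 0, 2, -1], [0, -1, 0, 0, -1, 2]].
The roots have two lengths (squared-length ratio 2:1); the short ones are alpha_{2,3,4,5,6}. The associated Dynkin diagram is a chain of 6 nodes with a double edge at one end; the terminal node there is the unique long simple root (C_6), so the type is C_6 (the algebra sp(12)).

C_6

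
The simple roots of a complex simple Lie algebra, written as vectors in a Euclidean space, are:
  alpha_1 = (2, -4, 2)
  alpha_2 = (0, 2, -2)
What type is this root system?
Compute the Cartan integers a_ij = 2(alpha_i, alpha_j)/(alpha_j, alpha_j); the resulting 2x2 Cartan matrix is
[[2, -3], [-1, 2]].
The roots have two lengths (squared-length ratio 3:1); the short ones are alpha_{2}. The associated Dynkin diagram is two nodes joined by a triple edge (G_2), so the type is G_2.

G_2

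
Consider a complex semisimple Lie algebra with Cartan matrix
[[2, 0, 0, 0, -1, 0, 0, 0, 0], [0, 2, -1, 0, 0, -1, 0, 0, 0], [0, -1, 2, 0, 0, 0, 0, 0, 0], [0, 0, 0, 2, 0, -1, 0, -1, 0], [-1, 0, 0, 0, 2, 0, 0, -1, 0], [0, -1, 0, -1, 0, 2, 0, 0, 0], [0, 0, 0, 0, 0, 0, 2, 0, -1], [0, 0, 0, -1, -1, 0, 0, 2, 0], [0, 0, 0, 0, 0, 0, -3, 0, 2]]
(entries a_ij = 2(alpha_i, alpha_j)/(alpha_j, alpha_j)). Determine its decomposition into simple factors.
type A_7 + type G_2

The diagram associated to this matrix has two connected components: the simple roots {alpha_1, alpha_2, alpha_3, alpha_4, alpha_5, alpha_6, alpha_8} form a chain of 7 nodes with single edges (A_7), and {alpha_7, alpha_9} form two nodes joined by a triple edge (G_2). A semisimple Lie algebra decomposes uniquely as the direct sum of simple ideals, one per connected component of its Dynkin diagram, so g ≅ A_7 ⊕ G_2 (dimension 63 + 14 = 77).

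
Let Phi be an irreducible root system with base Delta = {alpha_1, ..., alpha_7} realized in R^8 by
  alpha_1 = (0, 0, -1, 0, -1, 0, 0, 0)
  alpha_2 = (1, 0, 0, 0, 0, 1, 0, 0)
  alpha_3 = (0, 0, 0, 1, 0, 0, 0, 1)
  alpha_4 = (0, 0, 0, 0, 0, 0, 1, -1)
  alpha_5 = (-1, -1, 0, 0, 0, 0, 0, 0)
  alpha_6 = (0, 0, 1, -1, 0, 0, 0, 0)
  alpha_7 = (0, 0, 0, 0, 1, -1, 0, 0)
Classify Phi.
A_7 (sl(8))

Compute the Cartan integers a_ij = 2(alpha_i, alpha_j)/(alpha_j, alpha_j); the resulting 7x7 Cartan matrix is
[[2, 0, 0, 0, 0, -1, -1], [0, 2, 0, 0, -1, 0, -1], [0, 0, 2, -1, 0, -1, 0], [0, 0, -1, 2, 0, 0, 0], [0, -1, 0, 0, 2, 0, 0], [-1, 0, -1, 0, 0, 2, 0], [-1, -1, 0, 0, 0, 0, 2]].
All simple roots have the same length, so the diagram is simply laced. The associated Dynkin diagram is a chain of 7 nodes with single edges (A_7), so the type is A_7 (the algebra sl(8)).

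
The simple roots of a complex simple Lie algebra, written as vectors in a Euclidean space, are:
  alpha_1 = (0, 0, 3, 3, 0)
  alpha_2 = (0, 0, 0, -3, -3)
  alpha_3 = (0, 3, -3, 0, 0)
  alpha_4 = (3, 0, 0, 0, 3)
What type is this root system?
type A_4

Compute the Cartan integers a_ij = 2(alpha_i, alpha_j)/(alpha_j, alpha_j); the resulting 4x4 Cartan matrix is
[[2, -1, -1, 0], [-1, 2, 0, -1], [-1, 0, 2, 0], [0, -1, 0, 2]].
All simple roots have the same length, so the diagram is simply laced. The associated Dynkin diagram is a chain of 4 nodes with single edges (A_4), so the type is A_4 (the algebra sl(5)).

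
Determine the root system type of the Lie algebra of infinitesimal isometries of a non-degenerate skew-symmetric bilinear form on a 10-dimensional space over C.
type C_5

This is sp(10), which has dimension 10(10+1)/2 = 55 and rank 10/2 = 5. In the classification of classical Lie algebras, the symplectic algebra sp(2n) has type C_n; here n = 5, so the Dynkin diagram is a chain of 5 nodes with a double edge at one end; the terminal node there is the unique long simple root (C_5). Hence the type is C_5.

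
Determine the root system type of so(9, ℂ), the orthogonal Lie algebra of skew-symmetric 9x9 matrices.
This is so(9) with 9 odd, which has dimension 9(9-1)/2 = 36 and rank (9-1)/2 = 4. In the classification of classical Lie algebras, the orthogonal algebra so(2n+1) in an odd number of variables has type B_n; here n = 4, so the Dynkin diagram is a chain of 4 nodes with a double edge at one end; the terminal node there is the unique short simple root (B_4). Hence the type is B_4.

B_4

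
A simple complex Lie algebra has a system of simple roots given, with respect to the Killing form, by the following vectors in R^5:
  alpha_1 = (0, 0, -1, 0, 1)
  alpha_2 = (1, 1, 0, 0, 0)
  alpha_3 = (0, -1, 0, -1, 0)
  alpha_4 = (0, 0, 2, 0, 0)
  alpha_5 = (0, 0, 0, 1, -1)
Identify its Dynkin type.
Compute the Cartan integers a_ij = 2(alpha_i, alpha_j)/(alpha_j, alpha_j); the resulting 5x5 Cartan matrix is
[[2, 0, 0, -1, -1], [0, 2, -1, 0, 0], [0, -1, 2, 0, -1], [-2, 0, 0, 2, 0], [-1, 0, -1, 0, 2]].
The roots have two lengths (squared-length ratio 2:1); the short ones are alpha_{1,2,3,5}. The associated Dynkin diagram is a chain of 5 nodes with a double edge at one end; the terminal node there is the unique long simple root (C_5), so the type is C_5 (the algebra sp(10)).

C_5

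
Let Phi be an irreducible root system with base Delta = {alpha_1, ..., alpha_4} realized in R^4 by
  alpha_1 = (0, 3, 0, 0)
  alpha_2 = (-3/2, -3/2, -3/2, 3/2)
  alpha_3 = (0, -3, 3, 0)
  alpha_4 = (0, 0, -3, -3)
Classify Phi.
F_4

Compute the Cartan integers a_ij = 2(alpha_i, alpha_j)/(alpha_j, alpha_j); the resulting 4x4 Cartan matrix is
[[2, -1, -1, 0], [-1, 2, 0, 0], [-2, 0, 2, -1], [0, 0, -1, 2]].
The roots have two lengths (squared-length ratio 2:1); the short ones are alpha_{1,2}. The associated Dynkin diagram is a chain of 4 nodes with a double edge between the middle two (F_4), so the type is F_4.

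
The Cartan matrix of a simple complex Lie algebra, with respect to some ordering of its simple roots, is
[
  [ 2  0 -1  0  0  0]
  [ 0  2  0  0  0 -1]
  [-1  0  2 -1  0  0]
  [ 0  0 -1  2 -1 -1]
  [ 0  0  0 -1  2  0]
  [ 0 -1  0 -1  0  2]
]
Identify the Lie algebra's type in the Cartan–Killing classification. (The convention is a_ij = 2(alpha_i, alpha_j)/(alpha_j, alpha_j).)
E6

The matrix has rank 6 with 2's on the diagonal. Reading the off-diagonal entries as Dynkin edges (a single edge where a_ij = a_ji = -1; a double or triple edge where a_ij * a_ji = 2 or 3), the diagram is a chain of 5 nodes with one extra node attached to the third node from one end (E_6). One simple-root ordering that puts it in standard form is (alpha_1, alpha_5, alpha_3, alpha_4, alpha_6, alpha_2). So the algebra is type E_6.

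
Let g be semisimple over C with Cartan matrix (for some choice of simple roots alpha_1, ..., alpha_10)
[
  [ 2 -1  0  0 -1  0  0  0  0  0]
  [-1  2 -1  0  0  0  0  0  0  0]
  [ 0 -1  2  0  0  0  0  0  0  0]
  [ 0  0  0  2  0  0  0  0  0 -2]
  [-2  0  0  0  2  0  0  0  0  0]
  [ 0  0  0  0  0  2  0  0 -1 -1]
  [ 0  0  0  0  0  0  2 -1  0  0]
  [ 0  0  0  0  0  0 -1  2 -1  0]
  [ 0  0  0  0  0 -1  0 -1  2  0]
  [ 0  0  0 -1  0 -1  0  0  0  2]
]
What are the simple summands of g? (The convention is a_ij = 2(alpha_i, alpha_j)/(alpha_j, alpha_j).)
C_4 ⊕ C_6

The diagram associated to this matrix has two connected components: the simple roots {alpha_1, alpha_2, alpha_3, alpha_5} form a chain of 4 nodes with a double edge at one end; the terminal node there is the unique long simple root (C_4), and {alpha_4, alpha_6, alpha_7, alpha_8, alpha_9, alpha_10} form a chain of 6 nodes with a double edge at one end; the terminal node there is the unique long simple root (C_6). A semisimple Lie algebra decomposes uniquely as the direct sum of simple ideals, one per connected component of its Dynkin diagram, so g ≅ C_4 ⊕ C_6 (dimension 36 + 78 = 114).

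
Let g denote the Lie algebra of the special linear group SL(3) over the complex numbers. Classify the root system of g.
This is sl(3), which has dimension 3^2 - 1 = 8 and rank 3 - 1 = 2 (a Cartan subalgebra is the diagonal traceless matrices). In the classification of classical Lie algebras, the special linear algebra sl(n+1) has type A_n; here n = 2, so the Dynkin diagram is a chain of 2 nodes with single edges (A_2). Hence the type is A_2.

A2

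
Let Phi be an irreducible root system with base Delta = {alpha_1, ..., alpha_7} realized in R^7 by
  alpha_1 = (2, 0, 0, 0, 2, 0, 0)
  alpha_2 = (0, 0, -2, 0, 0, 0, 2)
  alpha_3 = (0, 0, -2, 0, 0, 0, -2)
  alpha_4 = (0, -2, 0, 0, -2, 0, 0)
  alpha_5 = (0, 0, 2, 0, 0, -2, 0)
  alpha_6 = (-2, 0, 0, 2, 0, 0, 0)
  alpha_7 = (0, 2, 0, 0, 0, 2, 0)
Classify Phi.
D_7

Compute the Cartan integers a_ij = 2(alpha_i, alpha_j)/(alpha_j, alpha_j); the resulting 7x7 Cartan matrix is
[[2, 0, 0, -1, 0, -1, 0], [0, 2, 0, 0, -1, 0, 0], [0, 0, 2, 0, -1, 0, 0], [-1, 0, 0, 2, 0, 0, -1], [0, -1, -1, 0, 2, 0, -1], [-1, 0, 0, 0, 0, 2, 0], [0, 0, 0, -1, -1, 0, 2]].
All simple roots have the same length, so the diagram is simply laced. The associated Dynkin diagram is a chain of 5 nodes with a fork of two nodes at one end (D_7), so the type is D_7 (the algebra so(14)).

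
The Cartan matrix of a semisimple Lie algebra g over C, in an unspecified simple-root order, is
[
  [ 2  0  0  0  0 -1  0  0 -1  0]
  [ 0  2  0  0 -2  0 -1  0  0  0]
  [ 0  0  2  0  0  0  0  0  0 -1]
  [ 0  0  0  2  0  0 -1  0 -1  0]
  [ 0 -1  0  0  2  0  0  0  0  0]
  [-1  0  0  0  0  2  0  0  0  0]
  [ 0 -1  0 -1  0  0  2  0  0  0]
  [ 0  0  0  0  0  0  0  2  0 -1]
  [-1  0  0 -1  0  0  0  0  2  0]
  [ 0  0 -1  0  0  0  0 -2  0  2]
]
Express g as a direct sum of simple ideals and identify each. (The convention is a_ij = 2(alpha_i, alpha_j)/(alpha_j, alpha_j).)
The diagram associated to this matrix has two connected components: the simple roots {alpha_3, alpha_8, alpha_10} form a chain of 3 nodes with a double edge at one end; the terminal node there is the unique short simple root (B_3), and {alpha_1, alpha_2, alpha_4, alpha_5, alpha_6, alpha_7, alpha_9} form a chain of 7 nodes with a double edge at one end; the terminal node there is the unique short simple root (B_7). A semisimple Lie algebra decomposes uniquely as the direct sum of simple ideals, one per connected component of its Dynkin diagram, so g ≅ B_3 ⊕ B_7 (dimension 21 + 105 = 126).

B_3 (so(7)) + B_7 (so(15))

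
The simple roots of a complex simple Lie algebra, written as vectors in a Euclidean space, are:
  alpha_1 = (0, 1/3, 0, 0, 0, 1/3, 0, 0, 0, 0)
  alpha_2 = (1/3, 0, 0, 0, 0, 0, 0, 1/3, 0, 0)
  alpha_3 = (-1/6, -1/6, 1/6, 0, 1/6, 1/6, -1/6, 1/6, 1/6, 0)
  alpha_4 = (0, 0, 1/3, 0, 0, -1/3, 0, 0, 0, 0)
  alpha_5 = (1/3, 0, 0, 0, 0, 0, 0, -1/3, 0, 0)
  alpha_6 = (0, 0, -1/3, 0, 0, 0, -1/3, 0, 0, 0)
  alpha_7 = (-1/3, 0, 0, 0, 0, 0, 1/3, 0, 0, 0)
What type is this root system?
type E_7

Compute the Cartan integers a_ij = 2(alpha_i, alpha_j)/(alpha_j, alpha_j); the resulting 7x7 Cartan matrix is
[[2, 0, 0, -1, 0, 0, 0], [0, 2, 0, 0, 0, 0, -1], [0, 0, 2, 0, -1, 0, 0], [-1, 0, 0, 2, 0, -1, 0], [0, 0, -1, 0, 2, 0, -1], [0, 0, 0, -1, 0, 2, -1], [0, -1, 0, 0, -1, -1, 2]].
All simple roots have the same length, so the diagram is simply laced. The associated Dynkin diagram is a chain of 6 nodes with one extra node attached to the third node from one end (E_7), so the type is E_7.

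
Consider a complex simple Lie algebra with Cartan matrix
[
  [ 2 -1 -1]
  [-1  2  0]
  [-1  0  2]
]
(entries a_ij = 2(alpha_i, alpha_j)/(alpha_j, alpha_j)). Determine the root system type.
A_3

The matrix has rank 3 with 2's on the diagonal. Reading the off-diagonal entries as Dynkin edges (a single edge where a_ij = a_ji = -1; a double or triple edge where a_ij * a_ji = 2 or 3), the diagram is a chain of 3 nodes with single edges (A_3). One simple-root ordering that puts it in standard form is (alpha_2, alpha_1, alpha_3). So the algebra is type A_3, i.e. sl(4).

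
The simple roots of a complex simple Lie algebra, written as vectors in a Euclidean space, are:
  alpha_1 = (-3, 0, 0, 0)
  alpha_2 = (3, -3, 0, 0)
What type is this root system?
B_2

Compute the Cartan integers a_ij = 2(alpha_i, alpha_j)/(alpha_j, alpha_j); the resulting 2x2 Cartan matrix is
[[2, -1], [-2, 2]].
The roots have two lengths (squared-length ratio 2:1); the short ones are alpha_{1}. The associated Dynkin diagram is a chain of 2 nodes with a double edge at one end; the terminal node there is the unique short simple root (B_2), so the type is B_2 (the algebra so(5)).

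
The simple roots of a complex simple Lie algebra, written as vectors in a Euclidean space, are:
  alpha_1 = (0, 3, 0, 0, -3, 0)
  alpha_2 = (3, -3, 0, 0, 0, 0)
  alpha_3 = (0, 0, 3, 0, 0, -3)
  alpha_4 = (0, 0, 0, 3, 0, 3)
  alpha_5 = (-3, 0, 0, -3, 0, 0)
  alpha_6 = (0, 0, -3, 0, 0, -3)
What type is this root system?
D_6

Compute the Cartan integers a_ij = 2(alpha_i, alpha_j)/(alpha_j, alpha_j); the resulting 6x6 Cartan matrix is
[[2, -1, 0, 0, 0, 0], [-1, 2, 0, 0, -1, 0], [0, 0, 2, -1, 0, 0], [0, 0, -1, 2, -1, -1], [0, -1, 0, -1, 2, 0], [0, 0, 0, -1, 0, 2]].
All simple roots have the same length, so the diagram is simply laced. The associated Dynkin diagram is a chain of 4 nodes with a fork of two nodes at one end (D_6), so the type is D_6 (the algebra so(12)).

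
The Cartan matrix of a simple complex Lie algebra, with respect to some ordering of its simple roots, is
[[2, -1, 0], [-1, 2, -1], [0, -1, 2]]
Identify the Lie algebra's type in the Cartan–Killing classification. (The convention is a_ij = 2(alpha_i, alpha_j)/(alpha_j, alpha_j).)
The matrix has rank 3 with 2's on the diagonal. Reading the off-diagonal entries as Dynkin edges (a single edge where a_ij = a_ji = -1; a double or triple edge where a_ij * a_ji = 2 or 3), the diagram is a chain of 3 nodes with single edges (A_3). One simple-root ordering that puts it in standard form is (alpha_3, alpha_2, alpha_1). So the algebra is type A_3, i.e. sl(4).

type A_3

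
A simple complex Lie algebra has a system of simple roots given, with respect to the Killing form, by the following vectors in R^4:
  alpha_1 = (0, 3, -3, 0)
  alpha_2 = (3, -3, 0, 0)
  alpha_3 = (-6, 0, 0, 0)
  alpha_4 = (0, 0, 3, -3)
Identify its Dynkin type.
Compute the Cartan integers a_ij = 2(alpha_i, alpha_j)/(alpha_j, alpha_j); the resulting 4x4 Cartan matrix is
[[2, -1, 0, -1], [-1, 2, -1, 0], [0, -2, 2, 0], [-1, 0, 0, 2]].
The roots have two lengths (squared-length ratio 2:1); the short ones are alpha_{1,2,4}. The associated Dynkin diagram is a chain of 4 nodes with a double edge at one end; the terminal node there is the unique long simple root (C_4), so the type is C_4 (the algebra sp(8)).

type C_4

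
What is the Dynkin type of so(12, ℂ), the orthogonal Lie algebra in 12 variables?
type D_6

This is so(12) with 12 even, which has dimension 12(12-1)/2 = 66 and rank 12/2 = 6. In the classification of classical Lie algebras, the orthogonal algebra so(2n) in an even number of variables has type D_n; here n = 6, so the Dynkin diagram is a chain of 4 nodes with a fork of two nodes at one end (D_6). Hence the type is D_6.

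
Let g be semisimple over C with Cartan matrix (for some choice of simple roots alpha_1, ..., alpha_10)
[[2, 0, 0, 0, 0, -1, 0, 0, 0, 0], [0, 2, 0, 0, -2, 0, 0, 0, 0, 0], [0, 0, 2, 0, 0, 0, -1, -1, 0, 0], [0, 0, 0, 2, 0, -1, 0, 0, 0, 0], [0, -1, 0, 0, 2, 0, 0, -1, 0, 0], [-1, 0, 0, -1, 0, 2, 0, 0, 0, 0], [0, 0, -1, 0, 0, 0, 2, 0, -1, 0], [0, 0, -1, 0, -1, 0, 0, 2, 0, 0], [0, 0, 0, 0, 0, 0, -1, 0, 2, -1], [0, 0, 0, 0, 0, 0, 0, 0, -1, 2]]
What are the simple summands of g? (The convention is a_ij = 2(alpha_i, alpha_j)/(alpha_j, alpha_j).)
A3 ⊕ C7

The diagram associated to this matrix has two connected components: the simple roots {alpha_1, alpha_4, alpha_6} form a chain of 3 nodes with single edges (A_3), and {alpha_2, alpha_3, alpha_5, alpha_7, alpha_8, alpha_9, alpha_10} form a chain of 7 nodes with a double edge at one end; the terminal node there is the unique long simple root (C_7). A semisimple Lie algebra decomposes uniquely as the direct sum of simple ideals, one per connected component of its Dynkin diagram, so g ≅ A_3 ⊕ C_7 (dimension 15 + 105 = 120).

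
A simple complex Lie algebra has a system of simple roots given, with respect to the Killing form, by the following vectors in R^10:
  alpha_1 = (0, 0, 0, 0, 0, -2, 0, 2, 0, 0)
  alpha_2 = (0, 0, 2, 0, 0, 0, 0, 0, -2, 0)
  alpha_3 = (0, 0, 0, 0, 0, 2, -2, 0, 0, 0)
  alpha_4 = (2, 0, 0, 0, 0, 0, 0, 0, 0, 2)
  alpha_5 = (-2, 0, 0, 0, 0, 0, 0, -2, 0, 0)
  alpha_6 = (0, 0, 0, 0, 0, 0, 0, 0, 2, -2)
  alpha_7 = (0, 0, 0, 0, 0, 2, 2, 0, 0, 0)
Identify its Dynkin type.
D_7

Compute the Cartan integers a_ij = 2(alpha_i, alpha_j)/(alpha_j, alpha_j); the resulting 7x7 Cartan matrix is
[[2, 0, -1, 0, -1, 0, -1], [0, 2, 0, 0, 0, -1, 0], [-1, 0, 2, 0, 0, 0, 0], [0, 0, 0, 2, -1, -1, 0], [-1, 0, 0, -1, 2, 0, 0], [0, -1, 0, -1, 0, 2, 0], [-1, 0, 0, 0, 0, 0, 2]].
All simple roots have the same length, so the diagram is simply laced. The associated Dynkin diagram is a chain of 5 nodes with a fork of two nodes at one end (D_7), so the type is D_7 (the algebra so(14)).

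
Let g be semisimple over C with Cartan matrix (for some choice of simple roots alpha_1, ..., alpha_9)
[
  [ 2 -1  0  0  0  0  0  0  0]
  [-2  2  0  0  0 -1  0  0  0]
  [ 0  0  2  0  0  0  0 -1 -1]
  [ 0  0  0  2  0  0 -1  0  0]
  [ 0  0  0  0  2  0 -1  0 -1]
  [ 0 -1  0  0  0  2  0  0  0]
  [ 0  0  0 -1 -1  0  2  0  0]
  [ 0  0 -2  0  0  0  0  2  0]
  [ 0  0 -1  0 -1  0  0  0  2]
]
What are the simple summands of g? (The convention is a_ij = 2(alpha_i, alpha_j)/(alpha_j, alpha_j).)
B3 ⊕ C6

The diagram associated to this matrix has two connected components: the simple roots {alpha_1, alpha_2, alpha_6} form a chain of 3 nodes with a double edge at one end; the terminal node there is the unique short simple root (B_3), and {alpha_3, alpha_4, alpha_5, alpha_7, alpha_8, alpha_9} form a chain of 6 nodes with a double edge at one end; the terminal node there is the unique long simple root (C_6). A semisimple Lie algebra decomposes uniquely as the direct sum of simple ideals, one per connected component of its Dynkin diagram, so g ≅ B_3 ⊕ C_6 (dimension 21 + 78 = 99).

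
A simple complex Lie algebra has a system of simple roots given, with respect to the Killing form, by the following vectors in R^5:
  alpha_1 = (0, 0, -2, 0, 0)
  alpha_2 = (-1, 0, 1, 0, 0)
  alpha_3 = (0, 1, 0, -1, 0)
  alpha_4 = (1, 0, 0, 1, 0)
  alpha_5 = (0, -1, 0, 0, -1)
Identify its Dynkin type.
Compute the Cartan integers a_ij = 2(alpha_i, alpha_j)/(alpha_j, alpha_j); the resulting 5x5 Cartan matrix is
[[2, -2, 0, 0, 0], [-1, 2, 0, -1, 0], [0, 0, 2, -1, -1], [0, -1, -1, 2, 0], [0, 0, -1, 0, 2]].
The roots have two lengths (squared-length ratio 2:1); the short ones are alpha_{2,3,4,5}. The associated Dynkin diagram is a chain of 5 nodes with a double edge at one end; the terminal node there is the unique long simple root (C_5), so the type is C_5 (the algebra sp(10)).

C_5 (sp(10))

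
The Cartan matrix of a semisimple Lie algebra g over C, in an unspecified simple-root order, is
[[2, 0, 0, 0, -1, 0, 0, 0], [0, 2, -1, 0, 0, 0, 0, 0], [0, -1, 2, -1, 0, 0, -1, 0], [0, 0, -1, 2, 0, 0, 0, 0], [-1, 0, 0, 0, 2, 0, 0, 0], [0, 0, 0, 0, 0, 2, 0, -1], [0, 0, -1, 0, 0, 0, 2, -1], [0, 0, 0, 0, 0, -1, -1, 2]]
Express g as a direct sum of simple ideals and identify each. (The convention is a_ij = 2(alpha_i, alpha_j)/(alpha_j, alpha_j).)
The diagram associated to this matrix has two connected components: the simple roots {alpha_1, alpha_5} form a chain of 2 nodes with single edges (A_2), and {alpha_2, alpha_3, alpha_4, alpha_6, alpha_7, alpha_8} form a chain of 4 nodes with a fork of two nodes at one end (D_6). A semisimple Lie algebra decomposes uniquely as the direct sum of simple ideals, one per connected component of its Dynkin diagram, so g ≅ A_2 ⊕ D_6 (dimension 8 + 66 = 74).

type A_2 ⊕ type D_6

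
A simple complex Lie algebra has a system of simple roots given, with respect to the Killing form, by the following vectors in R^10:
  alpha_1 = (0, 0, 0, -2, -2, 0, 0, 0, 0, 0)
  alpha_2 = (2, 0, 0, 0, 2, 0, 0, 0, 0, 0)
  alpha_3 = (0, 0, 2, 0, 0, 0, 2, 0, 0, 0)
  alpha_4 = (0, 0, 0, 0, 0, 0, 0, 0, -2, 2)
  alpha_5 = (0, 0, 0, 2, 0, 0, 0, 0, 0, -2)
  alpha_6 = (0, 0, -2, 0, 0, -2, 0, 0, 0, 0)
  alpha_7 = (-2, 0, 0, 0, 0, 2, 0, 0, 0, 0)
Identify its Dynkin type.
A7

Compute the Cartan integers a_ij = 2(alpha_i, alpha_j)/(alpha_j, alpha_j); the resulting 7x7 Cartan matrix is
[[2, -1, 0, 0, -1, 0, 0], [-1, 2, 0, 0, 0, 0, -1], [0, 0, 2, 0, 0, -1, 0], [0, 0, 0, 2, -1, 0, 0], [-1, 0, 0, -1, 2, 0, 0], [0, 0, -1, 0, 0, 2, -1], [0, -1, 0, 0, 0, -1, 2]].
All simple roots have the same length, so the diagram is simply laced. The associated Dynkin diagram is a chain of 7 nodes with single edges (A_7), so the type is A_7 (the algebra sl(8)).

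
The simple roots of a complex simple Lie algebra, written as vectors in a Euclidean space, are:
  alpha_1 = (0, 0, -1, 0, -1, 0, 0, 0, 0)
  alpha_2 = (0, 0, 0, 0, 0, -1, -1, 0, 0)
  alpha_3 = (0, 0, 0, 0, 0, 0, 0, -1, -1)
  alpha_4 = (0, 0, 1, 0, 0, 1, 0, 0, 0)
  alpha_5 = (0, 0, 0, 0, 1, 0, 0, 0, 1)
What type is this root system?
Compute the Cartan integers a_ij = 2(alpha_i, alpha_j)/(alpha_j, alpha_j); the resulting 5x5 Cartan matrix is
[[2, 0, 0, -1, -1], [0, 2, 0, -1, 0], [0, 0, 2, 0, -1], [-1, -1, 0, 2, 0], [-1, 0, -1, 0, 2]].
All simple roots have the same length, so the diagram is simply laced. The associated Dynkin diagram is a chain of 5 nodes with single edges (A_5), so the type is A_5 (the algebra sl(6)).

A_5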